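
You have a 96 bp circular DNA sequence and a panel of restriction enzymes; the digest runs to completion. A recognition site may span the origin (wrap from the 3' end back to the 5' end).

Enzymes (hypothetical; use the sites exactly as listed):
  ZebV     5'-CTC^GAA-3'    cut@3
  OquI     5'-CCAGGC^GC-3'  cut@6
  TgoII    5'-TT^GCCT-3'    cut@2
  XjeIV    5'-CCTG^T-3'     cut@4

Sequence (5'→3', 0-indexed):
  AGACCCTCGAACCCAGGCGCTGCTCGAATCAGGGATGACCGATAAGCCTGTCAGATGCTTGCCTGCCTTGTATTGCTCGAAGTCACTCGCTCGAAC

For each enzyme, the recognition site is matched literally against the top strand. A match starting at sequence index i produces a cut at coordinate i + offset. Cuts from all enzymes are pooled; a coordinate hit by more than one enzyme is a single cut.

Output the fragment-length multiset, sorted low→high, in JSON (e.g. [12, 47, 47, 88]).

[7,10,10,12,14,18,25]

Site scan:
  ZebV (CTCGAA, off=3): starts [5, 22, 75, 89] → cuts [8, 25, 78, 92]
  OquI (CCAGGCGC, off=6): starts [12] → cuts [18]
  TgoII (TTGCCT, off=2): starts [58] → cuts [60]
  XjeIV (CCTGT, off=4): starts [46] → cuts [50]

Pooled cuts: [8, 18, 25, 50, 60, 78, 92]

Fragments:
  8→18: 10 bp
  18→25: 7 bp
  25→50: 25 bp
  50→60: 10 bp
  60→78: 18 bp
  78→92: 14 bp
  92→8 (wrap): 96-92+8 = 12 bp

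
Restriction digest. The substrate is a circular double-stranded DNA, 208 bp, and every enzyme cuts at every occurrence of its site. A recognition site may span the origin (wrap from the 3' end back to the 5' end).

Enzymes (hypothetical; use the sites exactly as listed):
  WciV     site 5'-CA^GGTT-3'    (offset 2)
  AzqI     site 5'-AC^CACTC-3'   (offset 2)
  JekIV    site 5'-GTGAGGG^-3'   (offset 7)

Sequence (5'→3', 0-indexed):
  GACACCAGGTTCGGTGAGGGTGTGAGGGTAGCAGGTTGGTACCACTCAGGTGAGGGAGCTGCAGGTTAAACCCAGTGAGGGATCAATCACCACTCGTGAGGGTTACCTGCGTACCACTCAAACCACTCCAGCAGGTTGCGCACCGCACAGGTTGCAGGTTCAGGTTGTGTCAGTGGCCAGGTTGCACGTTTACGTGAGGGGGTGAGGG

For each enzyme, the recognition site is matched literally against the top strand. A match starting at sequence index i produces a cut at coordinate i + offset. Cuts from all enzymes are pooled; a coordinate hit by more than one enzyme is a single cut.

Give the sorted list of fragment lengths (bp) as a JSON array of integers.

[5,6,7,7,7,8,8,9,9,9,10,12,12,13,14,16,17,18,21]

Site scan:
  WciV CAGGTT/2: at [5, 31, 61, 131, 147, 154, 160, 177] ⇒ [7, 33, 63, 133, 149, 156, 162, 179]
  AzqI ACCACTC/2: at [40, 88, 112, 121] ⇒ [42, 90, 114, 123]
  JekIV GTGAGGG/7: at [13, 21, 49, 74, 95, 193, 201] ⇒ [0, 20, 28, 56, 81, 102, 200]

Pooled cuts: [0, 7, 20, 28, 33, 42, 56, 63, 81, 90, 102, 114, 123, 133, 149, 156, 162, 179, 200]

Fragments:
  0→7: 7 bp
  7→20: 13 bp
  20→28: 8 bp
  28→33: 5 bp
  33→42: 9 bp
  42→56: 14 bp
  56→63: 7 bp
  63→81: 18 bp
  81→90: 9 bp
  90→102: 12 bp
  102→114: 12 bp
  114→123: 9 bp
  123→133: 10 bp
  133→149: 16 bp
  149→156: 7 bp
  156→162: 6 bp
  162→179: 17 bp
  179→200: 21 bp
  200→0 (wrap): 208-200+0 = 8 bp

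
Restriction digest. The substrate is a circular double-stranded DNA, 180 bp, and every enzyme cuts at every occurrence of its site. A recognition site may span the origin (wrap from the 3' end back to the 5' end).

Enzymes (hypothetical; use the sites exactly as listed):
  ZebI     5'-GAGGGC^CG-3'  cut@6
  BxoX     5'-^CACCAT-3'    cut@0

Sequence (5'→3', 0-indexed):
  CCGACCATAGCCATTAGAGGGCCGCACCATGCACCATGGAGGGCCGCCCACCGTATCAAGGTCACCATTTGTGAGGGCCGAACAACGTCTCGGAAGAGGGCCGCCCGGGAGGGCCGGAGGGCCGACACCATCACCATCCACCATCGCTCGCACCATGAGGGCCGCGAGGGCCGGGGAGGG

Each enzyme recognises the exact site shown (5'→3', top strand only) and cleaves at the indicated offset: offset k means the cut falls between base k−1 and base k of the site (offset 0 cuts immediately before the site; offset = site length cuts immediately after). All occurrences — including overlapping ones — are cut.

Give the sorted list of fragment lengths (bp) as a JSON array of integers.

[2,3,6,7,7,8,9,10,12,12,13,13,16,18,21,23]

Per-enzyme occurrences:
  ZebI GAGGGCCG/6: at [16, 38, 72, 95, 108, 116, 156, 165, 175] ⇒ [1, 22, 44, 78, 101, 114, 122, 162, 171]
  BxoX CACCAT/0: at [24, 31, 62, 125, 131, 138, 150] ⇒ [24, 31, 62, 125, 131, 138, 150]

All cut coordinates (distinct, sorted): [1, 22, 24, 31, 44, 62, 78, 101, 114, 122, 125, 131, 138, 150, 162, 171]

Fragment lengths:
  1→22: 21 bp
  22→24: 2 bp
  24→31: 7 bp
  31→44: 13 bp
  44→62: 18 bp
  62→78: 16 bp
  78→101: 23 bp
  101→114: 13 bp
  114→122: 8 bp
  122→125: 3 bp
  125→131: 6 bp
  131→138: 7 bp
  138→150: 12 bp
  150→162: 12 bp
  162→171: 9 bp
  171→1 (wrap): 180-171+1 = 10 bp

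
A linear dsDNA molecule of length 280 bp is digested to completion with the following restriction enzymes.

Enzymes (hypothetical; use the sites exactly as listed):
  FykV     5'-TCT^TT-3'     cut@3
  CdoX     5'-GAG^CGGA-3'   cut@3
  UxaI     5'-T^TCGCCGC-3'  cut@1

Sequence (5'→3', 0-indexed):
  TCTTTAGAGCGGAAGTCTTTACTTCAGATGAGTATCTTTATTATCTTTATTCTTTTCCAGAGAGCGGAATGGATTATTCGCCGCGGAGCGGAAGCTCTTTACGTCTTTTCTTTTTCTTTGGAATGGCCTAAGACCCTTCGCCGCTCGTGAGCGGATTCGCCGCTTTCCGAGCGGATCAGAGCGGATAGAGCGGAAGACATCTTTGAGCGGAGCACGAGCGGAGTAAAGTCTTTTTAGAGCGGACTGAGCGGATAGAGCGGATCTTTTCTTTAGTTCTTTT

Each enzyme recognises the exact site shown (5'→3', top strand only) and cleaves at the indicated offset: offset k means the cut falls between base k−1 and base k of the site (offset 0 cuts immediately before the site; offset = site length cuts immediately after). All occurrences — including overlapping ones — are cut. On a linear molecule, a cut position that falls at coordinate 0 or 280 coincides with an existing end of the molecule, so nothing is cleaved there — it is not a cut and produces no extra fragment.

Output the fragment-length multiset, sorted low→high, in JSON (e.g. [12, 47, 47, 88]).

[3,3,5,5,5,5,6,6,7,7,8,8,8,9,9,9,9,9,10,10,11,11,11,12,13,13,14,15,19,20]

Site scan:
  FykV (TCTTT, off=3): starts [0, 15, 34, 43, 50, 95, 103, 108, 114, 199, 228, 261, 266, 274] → cuts [3, 18, 37, 46, 53, 98, 106, 111, 117, 202, 231, 264, 269, 277]
  CdoX (GAGCGGA, off=3): starts [6, 61, 85, 148, 168, 178, 187, 204, 215, 236, 245, 254] → cuts [9, 64, 88, 151, 171, 181, 190, 207, 218, 239, 248, 257]
  UxaI (TTCGCCGC, off=1): starts [76, 136, 155] → cuts [77, 137, 156]

All cut coordinates (distinct, sorted): [3, 9, 18, 37, 46, 53, 64, 77, 88, 98, 106, 111, 117, 137, 151, 156, 171, 181, 190, 202, 207, 218, 231, 239, 248, 257, 264, 269, 277]

Fragments:
  [0,3): 3 bp
  [3,9): 6 bp
  [9,18): 9 bp
  [18,37): 19 bp
  [37,46): 9 bp
  [46,53): 7 bp
  [53,64): 11 bp
  [64,77): 13 bp
  [77,88): 11 bp
  [88,98): 10 bp
  [98,106): 8 bp
  [106,111): 5 bp
  [111,117): 6 bp
  [117,137): 20 bp
  [137,151): 14 bp
  [151,156): 5 bp
  [156,171): 15 bp
  [171,181): 10 bp
  [181,190): 9 bp
  [190,202): 12 bp
  [202,207): 5 bp
  [207,218): 11 bp
  [218,231): 13 bp
  [231,239): 8 bp
  [239,248): 9 bp
  [248,257): 9 bp
  [257,264): 7 bp
  [264,269): 5 bp
  [269,277): 8 bp
  [277,280): 3 bp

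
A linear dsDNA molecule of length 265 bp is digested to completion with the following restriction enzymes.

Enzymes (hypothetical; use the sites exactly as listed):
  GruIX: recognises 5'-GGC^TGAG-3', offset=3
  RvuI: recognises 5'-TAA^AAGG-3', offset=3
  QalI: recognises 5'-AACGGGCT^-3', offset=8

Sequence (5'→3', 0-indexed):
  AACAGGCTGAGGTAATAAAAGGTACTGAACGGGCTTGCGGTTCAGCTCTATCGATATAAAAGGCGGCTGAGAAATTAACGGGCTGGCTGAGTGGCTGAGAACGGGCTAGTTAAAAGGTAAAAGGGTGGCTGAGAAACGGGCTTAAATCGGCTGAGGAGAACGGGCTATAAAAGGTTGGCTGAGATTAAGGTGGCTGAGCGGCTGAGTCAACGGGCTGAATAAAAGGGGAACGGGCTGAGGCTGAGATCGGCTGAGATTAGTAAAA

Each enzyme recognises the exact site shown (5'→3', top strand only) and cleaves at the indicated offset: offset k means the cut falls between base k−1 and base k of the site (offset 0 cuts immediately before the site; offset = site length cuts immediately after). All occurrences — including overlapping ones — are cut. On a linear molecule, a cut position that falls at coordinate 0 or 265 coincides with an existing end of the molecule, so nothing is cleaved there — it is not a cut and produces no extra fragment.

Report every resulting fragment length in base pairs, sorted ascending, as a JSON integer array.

[1,3,4,5,6,6,7,7,8,8,8,9,9,9,10,11,12,13,13,14,14,15,15,17,17,24]

Site scan:
  GruIX (GGCTGAG, off=3): starts [4, 64, 84, 92, 126, 148, 176, 191, 199, 232, 238, 248] → cuts [7, 67, 87, 95, 129, 151, 179, 194, 202, 235, 241, 251]
  RvuI (TAAAAGG, off=3): starts [15, 56, 110, 117, 167, 219] → cuts [18, 59, 113, 120, 170, 222]
  QalI (AACGGGCT, off=8): starts [27, 76, 99, 134, 158, 208, 228] → cuts [35, 84, 107, 142, 166, 216, 236]

Pooled cuts: [7, 18, 35, 59, 67, 84, 87, 95, 107, 113, 120, 129, 142, 151, 166, 170, 179, 194, 202, 216, 222, 235, 236, 241, 251]

Fragments:
  [0,7): 7 bp
  [7,18): 11 bp
  [18,35): 17 bp
  [35,59): 24 bp
  [59,67): 8 bp
  [67,84): 17 bp
  [84,87): 3 bp
  [87,95): 8 bp
  [95,107): 12 bp
  [107,113): 6 bp
  [113,120): 7 bp
  [120,129): 9 bp
  [129,142): 13 bp
  [142,151): 9 bp
  [151,166): 15 bp
  [166,170): 4 bp
  [170,179): 9 bp
  [179,194): 15 bp
  [194,202): 8 bp
  [202,216): 14 bp
  [216,222): 6 bp
  [222,235): 13 bp
  [235,236): 1 bp
  [236,241): 5 bp
  [241,251): 10 bp
  [251,265): 14 bp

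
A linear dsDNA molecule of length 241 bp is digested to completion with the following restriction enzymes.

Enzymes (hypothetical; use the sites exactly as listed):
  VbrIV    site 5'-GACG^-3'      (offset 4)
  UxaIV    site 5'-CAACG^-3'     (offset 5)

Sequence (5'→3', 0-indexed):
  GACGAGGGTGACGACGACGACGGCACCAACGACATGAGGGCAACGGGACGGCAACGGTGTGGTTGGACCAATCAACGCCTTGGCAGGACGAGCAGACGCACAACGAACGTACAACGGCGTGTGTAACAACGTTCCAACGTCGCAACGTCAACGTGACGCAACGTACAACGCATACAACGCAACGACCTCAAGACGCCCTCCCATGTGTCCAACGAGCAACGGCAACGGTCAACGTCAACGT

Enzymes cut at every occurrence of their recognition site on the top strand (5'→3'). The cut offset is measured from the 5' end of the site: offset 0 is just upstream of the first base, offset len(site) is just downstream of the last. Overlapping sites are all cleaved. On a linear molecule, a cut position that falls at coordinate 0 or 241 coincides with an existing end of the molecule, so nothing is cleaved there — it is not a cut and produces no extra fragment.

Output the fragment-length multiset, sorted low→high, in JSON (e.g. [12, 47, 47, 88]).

Per-enzyme occurrences:
  VbrIV (GACG, off=4): starts [0, 9, 12, 15, 18, 46, 86, 94, 154, 191] → cuts [4, 13, 16, 19, 22, 50, 90, 98, 158, 195]
  UxaIV (CAACG, off=5): starts [26, 40, 51, 72, 100, 111, 126, 134, 142, 148, 158, 165, 174, 179, 209, 216, 222, 229, 235] → cuts [31, 45, 56, 77, 105, 116, 131, 139, 147, 153, 163, 170, 179, 184, 214, 221, 227, 234, 240]

All cut coordinates (distinct, sorted): [4, 13, 16, 19, 22, 31, 45, 50, 56, 77, 90, 98, 105, 116, 131, 139, 147, 153, 158, 163, 170, 179, 184, 195, 214, 221, 227, 234, 240]

Fragment lengths:
  [0,4): 4 bp
  [4,13): 9 bp
  [13,16): 3 bp
  [16,19): 3 bp
  [19,22): 3 bp
  [22,31): 9 bp
  [31,45): 14 bp
  [45,50): 5 bp
  [50,56): 6 bp
  [56,77): 21 bp
  [77,90): 13 bp
  [90,98): 8 bp
  [98,105): 7 bp
  [105,116): 11 bp
  [116,131): 15 bp
  [131,139): 8 bp
  [139,147): 8 bp
  [147,153): 6 bp
  [153,158): 5 bp
  [158,163): 5 bp
  [163,170): 7 bp
  [170,179): 9 bp
  [179,184): 5 bp
  [184,195): 11 bp
  [195,214): 19 bp
  [214,221): 7 bp
  [221,227): 6 bp
  [227,234): 7 bp
  [234,240): 6 bp
  [240,241): 1 bp

[1,3,3,3,4,5,5,5,5,6,6,6,6,7,7,7,7,8,8,8,9,9,9,11,11,13,14,15,19,21]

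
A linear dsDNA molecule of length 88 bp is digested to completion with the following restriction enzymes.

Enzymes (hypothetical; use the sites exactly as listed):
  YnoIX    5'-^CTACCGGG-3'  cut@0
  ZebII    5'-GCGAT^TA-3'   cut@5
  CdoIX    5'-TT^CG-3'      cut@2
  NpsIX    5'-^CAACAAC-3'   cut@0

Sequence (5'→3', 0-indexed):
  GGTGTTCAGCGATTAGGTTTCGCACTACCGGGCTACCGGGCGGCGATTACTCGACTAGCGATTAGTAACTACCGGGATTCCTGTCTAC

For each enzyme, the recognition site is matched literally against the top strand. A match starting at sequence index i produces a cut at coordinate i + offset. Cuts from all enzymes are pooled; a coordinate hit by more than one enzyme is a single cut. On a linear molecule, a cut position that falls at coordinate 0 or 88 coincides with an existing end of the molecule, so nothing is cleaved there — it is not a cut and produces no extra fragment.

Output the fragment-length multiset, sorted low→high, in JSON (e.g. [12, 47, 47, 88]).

Site scan:
  YnoIX CTACCGGG/0: at [24, 32, 68] ⇒ [24, 32, 68]
  ZebII GCGATTA/5: at [8, 42, 57] ⇒ [13, 47, 62]
  CdoIX TTCG/2: at [18] ⇒ [20]
  NpsIX (CAACAAC, off=0): no sites

Pooled cuts: [13, 20, 24, 32, 47, 62, 68]

Fragment lengths:
  [0,13): 13 bp
  [13,20): 7 bp
  [20,24): 4 bp
  [24,32): 8 bp
  [32,47): 15 bp
  [47,62): 15 bp
  [62,68): 6 bp
  [68,88): 20 bp

[4,6,7,8,13,15,15,20]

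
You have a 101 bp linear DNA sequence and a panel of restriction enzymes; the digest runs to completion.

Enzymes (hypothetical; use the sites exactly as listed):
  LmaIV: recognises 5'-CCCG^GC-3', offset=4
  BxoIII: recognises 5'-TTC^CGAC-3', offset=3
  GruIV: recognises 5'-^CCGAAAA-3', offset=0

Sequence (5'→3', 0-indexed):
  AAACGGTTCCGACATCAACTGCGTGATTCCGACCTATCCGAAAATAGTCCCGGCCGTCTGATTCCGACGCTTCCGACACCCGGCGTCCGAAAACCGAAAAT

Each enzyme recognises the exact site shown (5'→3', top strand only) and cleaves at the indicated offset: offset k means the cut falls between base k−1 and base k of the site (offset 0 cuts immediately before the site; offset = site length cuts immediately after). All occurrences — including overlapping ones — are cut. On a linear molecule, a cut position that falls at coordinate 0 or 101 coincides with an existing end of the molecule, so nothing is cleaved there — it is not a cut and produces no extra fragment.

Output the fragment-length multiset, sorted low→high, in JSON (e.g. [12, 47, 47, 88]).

Site scan:
  LmaIV (CCCGGC, off=4): starts [48, 78] → cuts [52, 82]
  BxoIII (TTCCGAC, off=3): starts [6, 26, 61, 70] → cuts [9, 29, 64, 73]
  GruIV (CCGAAAA, off=0): starts [37, 86, 93] → cuts [37, 86, 93]

All cut coordinates (distinct, sorted): [9, 29, 37, 52, 64, 73, 82, 86, 93]

Fragment lengths:
  [0,9): 9 bp
  [9,29): 20 bp
  [29,37): 8 bp
  [37,52): 15 bp
  [52,64): 12 bp
  [64,73): 9 bp
  [73,82): 9 bp
  [82,86): 4 bp
  [86,93): 7 bp
  [93,101): 8 bp

[4,7,8,8,9,9,9,12,15,20]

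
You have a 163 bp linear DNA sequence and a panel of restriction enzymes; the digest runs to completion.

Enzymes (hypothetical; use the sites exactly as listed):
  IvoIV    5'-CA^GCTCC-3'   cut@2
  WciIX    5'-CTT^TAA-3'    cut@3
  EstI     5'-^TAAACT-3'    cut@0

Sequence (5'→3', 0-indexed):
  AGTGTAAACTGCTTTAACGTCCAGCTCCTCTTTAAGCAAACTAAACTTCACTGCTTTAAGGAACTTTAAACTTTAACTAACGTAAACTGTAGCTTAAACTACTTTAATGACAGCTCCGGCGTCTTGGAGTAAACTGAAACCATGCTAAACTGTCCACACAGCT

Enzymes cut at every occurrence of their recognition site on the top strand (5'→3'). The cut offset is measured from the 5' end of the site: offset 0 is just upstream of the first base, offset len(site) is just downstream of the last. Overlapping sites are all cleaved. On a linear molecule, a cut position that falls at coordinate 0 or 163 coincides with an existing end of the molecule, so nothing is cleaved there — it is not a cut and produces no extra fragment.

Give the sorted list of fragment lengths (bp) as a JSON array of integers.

Site scan:
  IvoIV (CAGCTCC, off=2): starts [21, 110] → cuts [23, 112]
  WciIX (CTTTAA, off=3): starts [11, 29, 53, 63, 70, 101] → cuts [14, 32, 56, 66, 73, 104]
  EstI (TAAACT, off=0): starts [4, 41, 66, 82, 94, 129, 145] → cuts [4, 41, 66, 82, 94, 129, 145]

Pooled cuts: [4, 14, 23, 32, 41, 56, 66, 73, 82, 94, 104, 112, 129, 145]

Fragment lengths:
  [0,4): 4 bp
  [4,14): 10 bp
  [14,23): 9 bp
  [23,32): 9 bp
  [32,41): 9 bp
  [41,56): 15 bp
  [56,66): 10 bp
  [66,73): 7 bp
  [73,82): 9 bp
  [82,94): 12 bp
  [94,104): 10 bp
  [104,112): 8 bp
  [112,129): 17 bp
  [129,145): 16 bp
  [145,163): 18 bp

[4,7,8,9,9,9,9,10,10,10,12,15,16,17,18]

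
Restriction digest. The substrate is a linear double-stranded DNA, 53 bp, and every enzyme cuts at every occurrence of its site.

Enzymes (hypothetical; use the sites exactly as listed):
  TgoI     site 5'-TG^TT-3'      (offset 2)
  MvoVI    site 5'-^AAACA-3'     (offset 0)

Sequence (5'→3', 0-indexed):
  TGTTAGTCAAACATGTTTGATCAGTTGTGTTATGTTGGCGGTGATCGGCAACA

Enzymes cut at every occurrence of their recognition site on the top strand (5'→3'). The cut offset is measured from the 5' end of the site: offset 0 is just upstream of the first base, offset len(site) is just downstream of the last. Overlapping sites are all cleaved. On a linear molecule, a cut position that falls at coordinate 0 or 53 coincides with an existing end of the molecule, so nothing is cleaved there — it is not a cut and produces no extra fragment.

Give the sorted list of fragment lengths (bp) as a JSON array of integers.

[2,5,6,7,14,19]

Scan for sites:
  TgoI (TGTT, off=2): starts [0, 13, 27, 32] → cuts [2, 15, 29, 34]
  MvoVI (AAACA, off=0): starts [8] → cuts [8]

All cut coordinates (distinct, sorted): [2, 8, 15, 29, 34]

Fragment lengths:
  [0,2): 2 bp
  [2,8): 6 bp
  [8,15): 7 bp
  [15,29): 14 bp
  [29,34): 5 bp
  [34,53): 19 bp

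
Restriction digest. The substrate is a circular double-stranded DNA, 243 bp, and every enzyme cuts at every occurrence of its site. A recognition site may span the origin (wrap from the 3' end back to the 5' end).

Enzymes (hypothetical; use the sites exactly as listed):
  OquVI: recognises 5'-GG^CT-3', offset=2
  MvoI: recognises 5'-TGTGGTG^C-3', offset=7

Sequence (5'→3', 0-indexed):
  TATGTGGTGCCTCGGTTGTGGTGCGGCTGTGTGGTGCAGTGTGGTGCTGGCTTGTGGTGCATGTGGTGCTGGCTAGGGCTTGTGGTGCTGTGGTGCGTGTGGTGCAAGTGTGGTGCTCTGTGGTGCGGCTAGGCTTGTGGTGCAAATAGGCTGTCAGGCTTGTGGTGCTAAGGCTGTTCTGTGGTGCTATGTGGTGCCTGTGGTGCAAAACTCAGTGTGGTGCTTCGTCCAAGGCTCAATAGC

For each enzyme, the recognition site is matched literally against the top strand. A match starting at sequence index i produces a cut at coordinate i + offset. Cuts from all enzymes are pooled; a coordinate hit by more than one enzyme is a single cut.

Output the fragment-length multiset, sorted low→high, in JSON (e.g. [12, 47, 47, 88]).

Site scan:
  OquVI (GGCT, off=2): starts [24, 48, 70, 76, 126, 131, 148, 156, 171, 232] → cuts [26, 50, 72, 78, 128, 133, 150, 158, 173, 234]
  MvoI (TGTGGTGC, off=7): starts [2, 16, 29, 39, 52, 61, 80, 88, 97, 108, 118, 135, 160, 179, 189, 198, 215] → cuts [9, 23, 36, 46, 59, 68, 87, 95, 104, 115, 125, 142, 167, 186, 196, 205, 222]

All cut coordinates (distinct, sorted): [9, 23, 26, 36, 46, 50, 59, 68, 72, 78, 87, 95, 104, 115, 125, 128, 133, 142, 150, 158, 167, 173, 186, 196, 205, 222, 234]

Fragment lengths:
  9→23: 14 bp
  23→26: 3 bp
  26→36: 10 bp
  36→46: 10 bp
  46→50: 4 bp
  50→59: 9 bp
  59→68: 9 bp
  68→72: 4 bp
  72→78: 6 bp
  78→87: 9 bp
  87→95: 8 bp
  95→104: 9 bp
  104→115: 11 bp
  115→125: 10 bp
  125→128: 3 bp
  128→133: 5 bp
  133→142: 9 bp
  142→150: 8 bp
  150→158: 8 bp
  158→167: 9 bp
  167→173: 6 bp
  173→186: 13 bp
  186→196: 10 bp
  196→205: 9 bp
  205→222: 17 bp
  222→234: 12 bp
  234→9 (wrap): 243-234+9 = 18 bp

[3,3,4,4,5,6,6,8,8,8,9,9,9,9,9,9,9,10,10,10,10,11,12,13,14,17,18]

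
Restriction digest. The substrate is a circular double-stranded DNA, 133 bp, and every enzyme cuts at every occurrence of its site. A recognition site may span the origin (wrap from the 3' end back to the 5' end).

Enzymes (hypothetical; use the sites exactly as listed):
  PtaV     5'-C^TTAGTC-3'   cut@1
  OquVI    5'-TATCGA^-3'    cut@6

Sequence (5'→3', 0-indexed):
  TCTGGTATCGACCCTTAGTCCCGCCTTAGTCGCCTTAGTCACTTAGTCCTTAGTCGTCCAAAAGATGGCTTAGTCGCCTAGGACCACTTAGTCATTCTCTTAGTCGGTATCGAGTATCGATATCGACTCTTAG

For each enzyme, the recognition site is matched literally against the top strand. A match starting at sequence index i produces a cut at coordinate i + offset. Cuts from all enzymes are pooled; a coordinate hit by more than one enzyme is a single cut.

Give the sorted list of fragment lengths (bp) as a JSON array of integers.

[3,3,6,7,7,8,9,11,12,14,15,18,20]

Scan for sites:
  PtaV CTTAGTC/1: at [13, 24, 33, 41, 48, 68, 86, 98, 128] ⇒ [14, 25, 34, 42, 49, 69, 87, 99, 129]
  OquVI TATCGA/6: at [5, 107, 114, 120] ⇒ [11, 113, 120, 126]

Pooled cuts: [11, 14, 25, 34, 42, 49, 69, 87, 99, 113, 120, 126, 129]

Fragments:
  11→14: 3 bp
  14→25: 11 bp
  25→34: 9 bp
  34→42: 8 bp
  42→49: 7 bp
  49→69: 20 bp
  69→87: 18 bp
  87→99: 12 bp
  99→113: 14 bp
  113→120: 7 bp
  120→126: 6 bp
  126→129: 3 bp
  129→11 (wrap): 133-129+11 = 15 bp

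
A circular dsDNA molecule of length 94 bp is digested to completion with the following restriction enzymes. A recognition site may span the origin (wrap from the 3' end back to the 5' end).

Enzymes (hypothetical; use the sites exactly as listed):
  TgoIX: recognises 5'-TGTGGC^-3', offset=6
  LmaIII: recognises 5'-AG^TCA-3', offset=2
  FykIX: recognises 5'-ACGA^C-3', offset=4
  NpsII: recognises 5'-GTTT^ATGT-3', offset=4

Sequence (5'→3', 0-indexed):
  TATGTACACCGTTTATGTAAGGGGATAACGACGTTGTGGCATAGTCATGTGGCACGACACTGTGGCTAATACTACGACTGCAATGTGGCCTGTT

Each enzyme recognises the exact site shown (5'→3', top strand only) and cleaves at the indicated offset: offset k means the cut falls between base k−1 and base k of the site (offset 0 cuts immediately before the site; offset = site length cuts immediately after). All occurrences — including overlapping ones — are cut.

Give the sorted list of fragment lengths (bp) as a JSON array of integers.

[4,4,6,9,9,9,11,12,13,17]

Per-enzyme occurrences:
  TgoIX (TGTGGC, off=6): starts [34, 47, 60, 83] → cuts [40, 53, 66, 89]
  LmaIII (AGTCA, off=2): starts [42] → cuts [44]
  FykIX (ACGAC, off=4): starts [27, 53, 73] → cuts [31, 57, 77]
  NpsII (GTTTATGT, off=4): starts [10, 91] → cuts [1, 14]

Pooled cuts: [1, 14, 31, 40, 44, 53, 57, 66, 77, 89]

Fragment lengths:
  1→14: 13 bp
  14→31: 17 bp
  31→40: 9 bp
  40→44: 4 bp
  44→53: 9 bp
  53→57: 4 bp
  57→66: 9 bp
  66→77: 11 bp
  77→89: 12 bp
  89→1 (wrap): 94-89+1 = 6 bp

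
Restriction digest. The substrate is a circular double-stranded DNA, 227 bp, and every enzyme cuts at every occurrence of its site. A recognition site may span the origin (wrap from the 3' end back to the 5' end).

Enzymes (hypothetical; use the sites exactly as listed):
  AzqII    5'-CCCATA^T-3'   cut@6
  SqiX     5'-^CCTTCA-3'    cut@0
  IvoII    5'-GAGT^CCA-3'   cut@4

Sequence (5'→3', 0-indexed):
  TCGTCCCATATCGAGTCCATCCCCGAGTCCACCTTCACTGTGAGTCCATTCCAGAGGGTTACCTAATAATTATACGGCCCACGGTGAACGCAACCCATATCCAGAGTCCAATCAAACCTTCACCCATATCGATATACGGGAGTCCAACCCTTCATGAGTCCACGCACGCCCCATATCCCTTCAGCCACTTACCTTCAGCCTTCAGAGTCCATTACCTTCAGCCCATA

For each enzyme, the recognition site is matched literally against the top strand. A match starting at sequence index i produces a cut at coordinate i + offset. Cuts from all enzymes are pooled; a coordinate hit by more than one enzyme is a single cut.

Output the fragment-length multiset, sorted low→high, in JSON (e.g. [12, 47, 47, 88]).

Scan for sites:
  AzqII (CCCATAT, off=6): starts [4, 93, 122, 169, 221] → cuts [0, 10, 99, 128, 175]
  SqiX (CCTTCA, off=0): starts [31, 116, 148, 177, 191, 198, 214] → cuts [31, 116, 148, 177, 191, 198, 214]
  IvoII (GAGTCCA, off=4): starts [12, 24, 41, 103, 139, 155, 204] → cuts [16, 28, 45, 107, 143, 159, 208]

Pooled cuts: [0, 10, 16, 28, 31, 45, 99, 107, 116, 128, 143, 148, 159, 175, 177, 191, 198, 208, 214]

Fragment lengths:
  0→10: 10 bp
  10→16: 6 bp
  16→28: 12 bp
  28→31: 3 bp
  31→45: 14 bp
  45→99: 54 bp
  99→107: 8 bp
  107→116: 9 bp
  116→128: 12 bp
  128→143: 15 bp
  143→148: 5 bp
  148→159: 11 bp
  159→175: 16 bp
  175→177: 2 bp
  177→191: 14 bp
  191→198: 7 bp
  198→208: 10 bp
  208→214: 6 bp
  214→0 (wrap): 227-214+0 = 13 bp

[2,3,5,6,6,7,8,9,10,10,11,12,12,13,14,14,15,16,54]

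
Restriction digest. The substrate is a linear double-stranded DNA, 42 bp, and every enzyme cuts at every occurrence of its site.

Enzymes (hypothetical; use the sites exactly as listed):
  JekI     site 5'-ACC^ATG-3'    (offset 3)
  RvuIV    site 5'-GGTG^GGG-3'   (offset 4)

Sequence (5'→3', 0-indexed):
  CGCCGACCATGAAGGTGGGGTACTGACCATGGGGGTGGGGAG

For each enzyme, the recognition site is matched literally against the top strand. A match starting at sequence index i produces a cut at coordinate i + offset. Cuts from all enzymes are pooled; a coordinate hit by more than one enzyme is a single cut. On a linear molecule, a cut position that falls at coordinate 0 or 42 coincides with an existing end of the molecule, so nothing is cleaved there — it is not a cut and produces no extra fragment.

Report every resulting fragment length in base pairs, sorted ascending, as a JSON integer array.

[5,8,9,9,11]

Scan for sites:
  JekI (ACCATG, off=3): starts [5, 25] → cuts [8, 28]
  RvuIV (GGTGGGG, off=4): starts [13, 33] → cuts [17, 37]

Pooled cuts: [8, 17, 28, 37]

Fragments:
  [0,8): 8 bp
  [8,17): 9 bp
  [17,28): 11 bp
  [28,37): 9 bp
  [37,42): 5 bp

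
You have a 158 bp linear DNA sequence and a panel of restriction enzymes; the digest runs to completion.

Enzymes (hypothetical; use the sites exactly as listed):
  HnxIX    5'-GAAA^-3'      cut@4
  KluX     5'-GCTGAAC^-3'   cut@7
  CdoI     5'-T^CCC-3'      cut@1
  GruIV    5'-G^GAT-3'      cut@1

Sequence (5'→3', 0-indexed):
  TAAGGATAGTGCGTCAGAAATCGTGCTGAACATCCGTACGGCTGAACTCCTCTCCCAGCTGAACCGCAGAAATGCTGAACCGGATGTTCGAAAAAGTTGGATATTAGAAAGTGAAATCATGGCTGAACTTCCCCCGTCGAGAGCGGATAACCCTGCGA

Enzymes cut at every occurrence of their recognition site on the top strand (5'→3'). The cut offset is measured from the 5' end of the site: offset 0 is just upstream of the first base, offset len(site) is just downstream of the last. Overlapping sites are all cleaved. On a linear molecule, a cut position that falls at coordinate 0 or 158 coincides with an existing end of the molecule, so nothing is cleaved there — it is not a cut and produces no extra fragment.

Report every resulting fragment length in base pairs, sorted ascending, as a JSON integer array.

[2,2,4,6,6,6,8,8,11,11,11,11,12,13,15,16,16]

Per-enzyme occurrences:
  HnxIX (GAAA, off=4): starts [16, 68, 89, 106, 112] → cuts [20, 72, 93, 110, 116]
  KluX (GCTGAAC, off=7): starts [24, 40, 57, 73, 121] → cuts [31, 47, 64, 80, 128]
  CdoI (TCCC, off=1): starts [52, 129] → cuts [53, 130]
  GruIV (GGAT, off=1): starts [3, 81, 98, 144] → cuts [4, 82, 99, 145]

Pooled cuts: [4, 20, 31, 47, 53, 64, 72, 80, 82, 93, 99, 110, 116, 128, 130, 145]

Fragment lengths:
  [0,4): 4 bp
  [4,20): 16 bp
  [20,31): 11 bp
  [31,47): 16 bp
  [47,53): 6 bp
  [53,64): 11 bp
  [64,72): 8 bp
  [72,80): 8 bp
  [80,82): 2 bp
  [82,93): 11 bp
  [93,99): 6 bp
  [99,110): 11 bp
  [110,116): 6 bp
  [116,128): 12 bp
  [128,130): 2 bp
  [130,145): 15 bp
  [145,158): 13 bp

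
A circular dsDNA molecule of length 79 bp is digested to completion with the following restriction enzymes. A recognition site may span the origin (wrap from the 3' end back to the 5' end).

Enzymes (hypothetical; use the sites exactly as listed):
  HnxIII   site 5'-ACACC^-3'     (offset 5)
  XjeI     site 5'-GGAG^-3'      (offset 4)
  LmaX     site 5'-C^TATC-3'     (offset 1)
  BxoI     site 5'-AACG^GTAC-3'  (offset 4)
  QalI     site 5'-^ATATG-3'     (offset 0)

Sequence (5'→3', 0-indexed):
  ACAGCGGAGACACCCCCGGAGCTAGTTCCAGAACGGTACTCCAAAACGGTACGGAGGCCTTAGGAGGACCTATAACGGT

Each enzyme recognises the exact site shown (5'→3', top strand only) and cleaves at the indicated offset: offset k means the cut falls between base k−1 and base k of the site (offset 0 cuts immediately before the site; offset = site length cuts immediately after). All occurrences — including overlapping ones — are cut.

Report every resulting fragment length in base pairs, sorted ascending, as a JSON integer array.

Per-enzyme occurrences:
  HnxIII (ACACC, off=5): starts [9] → cuts [14]
  XjeI (GGAG, off=4): starts [5, 17, 52, 62] → cuts [9, 21, 56, 66]
  LmaX (CTATC, off=1): no sites
  BxoI (AACGGTAC, off=4): starts [31, 44, 73] → cuts [35, 48, 77]
  QalI (ATATG, off=0): no sites

All cut coordinates (distinct, sorted): [9, 14, 21, 35, 48, 56, 66, 77]

Fragments:
  9→14: 5 bp
  14→21: 7 bp
  21→35: 14 bp
  35→48: 13 bp
  48→56: 8 bp
  56→66: 10 bp
  66→77: 11 bp
  77→9 (wrap): 79-77+9 = 11 bp

[5,7,8,10,11,11,13,14]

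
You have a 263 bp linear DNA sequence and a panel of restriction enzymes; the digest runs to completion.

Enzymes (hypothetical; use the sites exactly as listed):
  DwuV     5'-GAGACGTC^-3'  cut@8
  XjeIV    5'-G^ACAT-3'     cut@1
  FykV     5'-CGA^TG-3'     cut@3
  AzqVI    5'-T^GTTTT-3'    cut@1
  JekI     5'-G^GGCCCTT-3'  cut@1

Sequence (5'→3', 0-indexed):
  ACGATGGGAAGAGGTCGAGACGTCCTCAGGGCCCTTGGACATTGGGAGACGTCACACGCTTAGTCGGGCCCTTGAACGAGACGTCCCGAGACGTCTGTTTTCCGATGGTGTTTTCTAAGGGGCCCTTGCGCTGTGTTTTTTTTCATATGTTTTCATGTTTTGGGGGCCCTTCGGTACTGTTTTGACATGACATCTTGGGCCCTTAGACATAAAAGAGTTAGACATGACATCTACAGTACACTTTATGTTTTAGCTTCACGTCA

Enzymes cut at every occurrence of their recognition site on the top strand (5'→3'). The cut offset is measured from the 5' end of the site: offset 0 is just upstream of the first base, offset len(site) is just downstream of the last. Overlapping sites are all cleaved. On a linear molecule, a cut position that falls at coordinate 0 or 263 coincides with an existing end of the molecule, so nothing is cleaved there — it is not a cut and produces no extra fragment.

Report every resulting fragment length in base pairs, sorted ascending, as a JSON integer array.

[1,4,4,5,5,5,6,8,8,8,9,9,9,10,11,13,14,14,14,15,15,17,19,20,20]

Scan for sites:
  DwuV (GAGACGTC, off=8): starts [16, 45, 77, 87] → cuts [24, 53, 85, 95]
  XjeIV (GACAT, off=1): starts [37, 183, 188, 205, 220, 225] → cuts [38, 184, 189, 206, 221, 226]
  FykV (CGATG, off=3): starts [1, 102] → cuts [4, 105]
  AzqVI (TGTTTT, off=1): starts [95, 108, 133, 147, 155, 177, 245] → cuts [96, 109, 134, 148, 156, 178, 246]
  JekI (GGGCCCTT, off=1): starts [28, 65, 119, 163, 196] → cuts [29, 66, 120, 164, 197]

All cut coordinates (distinct, sorted): [4, 24, 29, 38, 53, 66, 85, 95, 96, 105, 109, 120, 134, 148, 156, 164, 178, 184, 189, 197, 206, 221, 226, 246]

Fragment lengths:
  [0,4): 4 bp
  [4,24): 20 bp
  [24,29): 5 bp
  [29,38): 9 bp
  [38,53): 15 bp
  [53,66): 13 bp
  [66,85): 19 bp
  [85,95): 10 bp
  [95,96): 1 bp
  [96,105): 9 bp
  [105,109): 4 bp
  [109,120): 11 bp
  [120,134): 14 bp
  [134,148): 14 bp
  [148,156): 8 bp
  [156,164): 8 bp
  [164,178): 14 bp
  [178,184): 6 bp
  [184,189): 5 bp
  [189,197): 8 bp
  [197,206): 9 bp
  [206,221): 15 bp
  [221,226): 5 bp
  [226,246): 20 bp
  [246,263): 17 bp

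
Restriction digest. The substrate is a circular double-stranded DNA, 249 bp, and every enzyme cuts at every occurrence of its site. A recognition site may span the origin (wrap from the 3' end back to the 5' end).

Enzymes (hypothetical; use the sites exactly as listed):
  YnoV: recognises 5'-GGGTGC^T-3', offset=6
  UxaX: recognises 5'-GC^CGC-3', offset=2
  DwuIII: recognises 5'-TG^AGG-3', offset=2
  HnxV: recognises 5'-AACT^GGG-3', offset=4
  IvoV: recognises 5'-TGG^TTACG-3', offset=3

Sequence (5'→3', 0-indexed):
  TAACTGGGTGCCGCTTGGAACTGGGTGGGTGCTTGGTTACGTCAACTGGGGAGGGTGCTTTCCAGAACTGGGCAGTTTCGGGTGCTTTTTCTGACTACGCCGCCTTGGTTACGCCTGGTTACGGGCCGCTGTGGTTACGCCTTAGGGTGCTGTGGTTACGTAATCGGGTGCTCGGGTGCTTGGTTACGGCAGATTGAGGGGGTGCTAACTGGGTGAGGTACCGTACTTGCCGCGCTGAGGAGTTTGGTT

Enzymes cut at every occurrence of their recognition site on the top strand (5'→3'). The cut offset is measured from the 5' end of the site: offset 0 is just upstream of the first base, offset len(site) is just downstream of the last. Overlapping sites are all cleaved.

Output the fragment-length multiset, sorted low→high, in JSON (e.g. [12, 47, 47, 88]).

[4,4,5,5,5,6,7,8,8,8,8,9,10,10,11,11,11,11,13,15,15,16,16,16,17]

Scan for sites:
  YnoV GGGTGCT/6: at [26, 52, 79, 144, 165, 173, 199] ⇒ [32, 58, 85, 150, 171, 179, 205]
  UxaX GCCGC/2: at [9, 98, 124, 228] ⇒ [11, 100, 126, 230]
  DwuIII TGAGG/2: at [194, 213, 235] ⇒ [196, 215, 237]
  HnxV AACTGGG/4: at [1, 18, 43, 65, 206] ⇒ [5, 22, 47, 69, 210]
  IvoV TGGTTACG/3: at [33, 105, 115, 131, 152, 180] ⇒ [36, 108, 118, 134, 155, 183]

All cut coordinates (distinct, sorted): [5, 11, 22, 32, 36, 47, 58, 69, 85, 100, 108, 118, 126, 134, 150, 155, 171, 179, 183, 196, 205, 210, 215, 230, 237]

Fragments:
  5→11: 6 bp
  11→22: 11 bp
  22→32: 10 bp
  32→36: 4 bp
  36→47: 11 bp
  47→58: 11 bp
  58→69: 11 bp
  69→85: 16 bp
  85→100: 15 bp
  100→108: 8 bp
  108→118: 10 bp
  118→126: 8 bp
  126→134: 8 bp
  134→150: 16 bp
  150→155: 5 bp
  155→171: 16 bp
  171→179: 8 bp
  179→183: 4 bp
  183→196: 13 bp
  196→205: 9 bp
  205→210: 5 bp
  210→215: 5 bp
  215→230: 15 bp
  230→237: 7 bp
  237→5 (wrap): 249-237+5 = 17 bp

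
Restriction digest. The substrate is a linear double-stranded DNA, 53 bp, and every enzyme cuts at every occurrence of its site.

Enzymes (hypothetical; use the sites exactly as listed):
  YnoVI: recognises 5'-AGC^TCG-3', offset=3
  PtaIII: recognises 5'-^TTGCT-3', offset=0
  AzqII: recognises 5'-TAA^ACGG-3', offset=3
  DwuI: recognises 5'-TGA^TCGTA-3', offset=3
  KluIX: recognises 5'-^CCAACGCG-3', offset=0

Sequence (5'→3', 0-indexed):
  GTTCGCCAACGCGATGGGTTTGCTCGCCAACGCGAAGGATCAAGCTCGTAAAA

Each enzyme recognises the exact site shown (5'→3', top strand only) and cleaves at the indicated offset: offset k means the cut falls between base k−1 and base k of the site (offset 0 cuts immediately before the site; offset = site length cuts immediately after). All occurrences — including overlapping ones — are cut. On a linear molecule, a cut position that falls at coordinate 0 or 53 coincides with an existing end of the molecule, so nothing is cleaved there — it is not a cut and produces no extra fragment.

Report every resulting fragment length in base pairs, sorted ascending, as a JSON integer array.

Per-enzyme occurrences:
  YnoVI AGCTCG/3: at [42] ⇒ [45]
  PtaIII TTGCT/0: at [19] ⇒ [19]
  AzqII (TAAACGG, off=3): no sites
  DwuI (TGATCGTA, off=3): no sites
  KluIX CCAACGCG/0: at [5, 26] ⇒ [5, 26]

Pooled cuts: [5, 19, 26, 45]

Fragments:
  [0,5): 5 bp
  [5,19): 14 bp
  [19,26): 7 bp
  [26,45): 19 bp
  [45,53): 8 bp

[5,7,8,14,19]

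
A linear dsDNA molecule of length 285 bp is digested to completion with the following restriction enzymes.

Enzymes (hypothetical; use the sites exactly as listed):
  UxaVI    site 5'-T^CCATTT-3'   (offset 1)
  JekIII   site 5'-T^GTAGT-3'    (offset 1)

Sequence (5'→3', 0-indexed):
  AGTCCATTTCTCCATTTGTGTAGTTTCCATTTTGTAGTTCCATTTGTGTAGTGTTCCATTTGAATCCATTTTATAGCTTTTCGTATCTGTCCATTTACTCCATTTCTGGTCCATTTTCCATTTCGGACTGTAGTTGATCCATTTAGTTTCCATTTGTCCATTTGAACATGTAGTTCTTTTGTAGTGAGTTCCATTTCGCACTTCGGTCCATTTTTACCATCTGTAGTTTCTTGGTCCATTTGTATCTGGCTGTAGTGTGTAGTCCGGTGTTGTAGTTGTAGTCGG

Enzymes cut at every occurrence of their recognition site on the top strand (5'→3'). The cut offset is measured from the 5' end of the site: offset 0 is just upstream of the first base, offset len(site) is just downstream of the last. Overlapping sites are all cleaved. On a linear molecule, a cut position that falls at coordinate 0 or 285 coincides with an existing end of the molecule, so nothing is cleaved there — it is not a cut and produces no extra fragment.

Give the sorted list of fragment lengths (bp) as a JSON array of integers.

[3,6,6,7,7,7,7,8,8,8,8,8,8,9,9,10,10,11,11,11,12,12,13,13,15,16,17,25]

Per-enzyme occurrences:
  UxaVI TCCATTT/1: at [2, 10, 25, 38, 54, 64, 89, 98, 109, 116, 137, 148, 156, 189, 206, 234] ⇒ [3, 11, 26, 39, 55, 65, 90, 99, 110, 117, 138, 149, 157, 190, 207, 235]
  JekIII TGTAGT/1: at [18, 32, 46, 128, 168, 179, 221, 250, 257, 270, 276] ⇒ [19, 33, 47, 129, 169, 180, 222, 251, 258, 271, 277]

All cut coordinates (distinct, sorted): [3, 11, 19, 26, 33, 39, 47, 55, 65, 90, 99, 110, 117, 129, 138, 149, 157, 169, 180, 190, 207, 222, 235, 251, 258, 271, 277]

Fragments:
  [0,3): 3 bp
  [3,11): 8 bp
  [11,19): 8 bp
  [19,26): 7 bp
  [26,33): 7 bp
  [33,39): 6 bp
  [39,47): 8 bp
  [47,55): 8 bp
  [55,65): 10 bp
  [65,90): 25 bp
  [90,99): 9 bp
  [99,110): 11 bp
  [110,117): 7 bp
  [117,129): 12 bp
  [129,138): 9 bp
  [138,149): 11 bp
  [149,157): 8 bp
  [157,169): 12 bp
  [169,180): 11 bp
  [180,190): 10 bp
  [190,207): 17 bp
  [207,222): 15 bp
  [222,235): 13 bp
  [235,251): 16 bp
  [251,258): 7 bp
  [258,271): 13 bp
  [271,277): 6 bp
  [277,285): 8 bp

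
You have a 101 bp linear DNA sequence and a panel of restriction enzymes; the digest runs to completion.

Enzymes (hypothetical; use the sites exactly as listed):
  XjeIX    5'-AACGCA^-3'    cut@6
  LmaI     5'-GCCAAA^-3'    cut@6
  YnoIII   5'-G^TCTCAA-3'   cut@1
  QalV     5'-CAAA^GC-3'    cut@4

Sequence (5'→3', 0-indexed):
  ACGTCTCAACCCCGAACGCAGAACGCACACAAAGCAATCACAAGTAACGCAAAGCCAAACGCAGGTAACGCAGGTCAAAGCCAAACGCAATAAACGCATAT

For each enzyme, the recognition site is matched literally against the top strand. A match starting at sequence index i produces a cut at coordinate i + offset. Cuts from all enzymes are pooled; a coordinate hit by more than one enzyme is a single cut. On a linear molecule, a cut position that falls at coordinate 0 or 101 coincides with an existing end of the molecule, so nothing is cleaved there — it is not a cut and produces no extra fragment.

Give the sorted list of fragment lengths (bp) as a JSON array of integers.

[2,3,3,4,4,6,6,6,7,7,9,9,17,18]

Site scan:
  XjeIX AACGCA/6: at [14, 21, 45, 57, 66, 83, 92] ⇒ [20, 27, 51, 63, 72, 89, 98]
  LmaI GCCAAA/6: at [53, 79] ⇒ [59, 85]
  YnoIII GTCTCAA/1: at [2] ⇒ [3]
  QalV CAAAGC/4: at [29, 49, 75] ⇒ [33, 53, 79]

All cut coordinates (distinct, sorted): [3, 20, 27, 33, 51, 53, 59, 63, 72, 79, 85, 89, 98]

Fragment lengths:
  [0,3): 3 bp
  [3,20): 17 bp
  [20,27): 7 bp
  [27,33): 6 bp
  [33,51): 18 bp
  [51,53): 2 bp
  [53,59): 6 bp
  [59,63): 4 bp
  [63,72): 9 bp
  [72,79): 7 bp
  [79,85): 6 bp
  [85,89): 4 bp
  [89,98): 9 bp
  [98,101): 3 bp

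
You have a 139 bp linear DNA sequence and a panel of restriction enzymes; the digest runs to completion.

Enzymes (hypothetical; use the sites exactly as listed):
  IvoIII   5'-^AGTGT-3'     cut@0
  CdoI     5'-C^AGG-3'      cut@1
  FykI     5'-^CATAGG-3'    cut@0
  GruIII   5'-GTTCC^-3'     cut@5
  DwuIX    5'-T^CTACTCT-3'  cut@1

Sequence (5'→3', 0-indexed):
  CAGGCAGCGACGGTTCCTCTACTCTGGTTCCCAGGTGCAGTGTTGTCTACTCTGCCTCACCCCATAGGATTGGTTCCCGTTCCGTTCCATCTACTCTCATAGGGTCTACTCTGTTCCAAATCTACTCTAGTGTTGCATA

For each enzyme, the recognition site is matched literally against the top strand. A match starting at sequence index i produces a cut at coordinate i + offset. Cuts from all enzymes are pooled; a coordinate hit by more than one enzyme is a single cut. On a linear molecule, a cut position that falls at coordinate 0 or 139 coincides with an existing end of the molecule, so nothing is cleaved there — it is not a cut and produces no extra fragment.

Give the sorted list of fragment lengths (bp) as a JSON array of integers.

[1,1,1,2,4,5,6,6,7,7,8,8,11,12,13,15,16,16]

Site scan:
  IvoIII AGTGT/0: at [38, 128] ⇒ [38, 128]
  CdoI CAGG/1: at [0, 31] ⇒ [1, 32]
  FykI CATAGG/0: at [62, 97] ⇒ [62, 97]
  GruIII GTTCC/5: at [12, 26, 72, 78, 83, 112] ⇒ [17, 31, 77, 83, 88, 117]
  DwuIX TCTACTCT/1: at [17, 45, 89, 104, 120] ⇒ [18, 46, 90, 105, 121]

All cut coordinates (distinct, sorted): [1, 17, 18, 31, 32, 38, 46, 62, 77, 83, 88, 90, 97, 105, 117, 121, 128]

Fragments:
  [0,1): 1 bp
  [1,17): 16 bp
  [17,18): 1 bp
  [18,31): 13 bp
  [31,32): 1 bp
  [32,38): 6 bp
  [38,46): 8 bp
  [46,62): 16 bp
  [62,77): 15 bp
  [77,83): 6 bp
  [83,88): 5 bp
  [88,90): 2 bp
  [90,97): 7 bp
  [97,105): 8 bp
  [105,117): 12 bp
  [117,121): 4 bp
  [121,128): 7 bp
  [128,139): 11 bp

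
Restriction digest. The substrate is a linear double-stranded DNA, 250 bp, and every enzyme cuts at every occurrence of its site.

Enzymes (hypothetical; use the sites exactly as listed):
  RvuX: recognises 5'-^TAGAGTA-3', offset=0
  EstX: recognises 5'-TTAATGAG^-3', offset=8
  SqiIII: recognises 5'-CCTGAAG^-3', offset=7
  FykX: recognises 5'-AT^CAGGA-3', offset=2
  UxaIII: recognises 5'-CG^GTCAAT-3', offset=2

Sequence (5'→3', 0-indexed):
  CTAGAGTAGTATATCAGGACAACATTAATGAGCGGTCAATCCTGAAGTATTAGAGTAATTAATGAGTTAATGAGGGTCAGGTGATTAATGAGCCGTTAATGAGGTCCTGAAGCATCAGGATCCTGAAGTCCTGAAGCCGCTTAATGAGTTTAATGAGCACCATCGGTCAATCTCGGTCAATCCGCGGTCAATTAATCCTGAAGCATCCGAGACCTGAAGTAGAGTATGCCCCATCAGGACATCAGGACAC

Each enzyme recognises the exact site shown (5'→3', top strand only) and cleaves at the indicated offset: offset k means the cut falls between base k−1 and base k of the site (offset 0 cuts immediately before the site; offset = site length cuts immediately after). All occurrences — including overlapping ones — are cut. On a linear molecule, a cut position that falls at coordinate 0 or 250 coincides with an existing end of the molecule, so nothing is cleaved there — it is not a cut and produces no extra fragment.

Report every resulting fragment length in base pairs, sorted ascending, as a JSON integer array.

[1,2,3,3,8,8,8,8,8,9,9,10,11,11,12,13,13,13,15,16,16,17,18,18]

Site scan:
  RvuX (TAGAGTA, off=0): starts [1, 50, 219] → cuts [1, 50, 219]
  EstX (TTAATGAG, off=8): starts [24, 58, 66, 84, 95, 140, 149] → cuts [32, 66, 74, 92, 103, 148, 157]
  SqiIII (CCTGAAG, off=7): starts [40, 105, 121, 129, 196, 212] → cuts [47, 112, 128, 136, 203, 219]
  FykX (ATCAGGA, off=2): starts [12, 113, 232, 240] → cuts [14, 115, 234, 242]
  UxaIII (CGGTCAAT, off=2): starts [32, 163, 173, 184] → cuts [34, 165, 175, 186]

All cut coordinates (distinct, sorted): [1, 14, 32, 34, 47, 50, 66, 74, 92, 103, 112, 115, 128, 136, 148, 157, 165, 175, 186, 203, 219, 234, 242]

Fragments:
  [0,1): 1 bp
  [1,14): 13 bp
  [14,32): 18 bp
  [32,34): 2 bp
  [34,47): 13 bp
  [47,50): 3 bp
  [50,66): 16 bp
  [66,74): 8 bp
  [74,92): 18 bp
  [92,103): 11 bp
  [103,112): 9 bp
  [112,115): 3 bp
  [115,128): 13 bp
  [128,136): 8 bp
  [136,148): 12 bp
  [148,157): 9 bp
  [157,165): 8 bp
  [165,175): 10 bp
  [175,186): 11 bp
  [186,203): 17 bp
  [203,219): 16 bp
  [219,234): 15 bp
  [234,242): 8 bp
  [242,250): 8 bp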